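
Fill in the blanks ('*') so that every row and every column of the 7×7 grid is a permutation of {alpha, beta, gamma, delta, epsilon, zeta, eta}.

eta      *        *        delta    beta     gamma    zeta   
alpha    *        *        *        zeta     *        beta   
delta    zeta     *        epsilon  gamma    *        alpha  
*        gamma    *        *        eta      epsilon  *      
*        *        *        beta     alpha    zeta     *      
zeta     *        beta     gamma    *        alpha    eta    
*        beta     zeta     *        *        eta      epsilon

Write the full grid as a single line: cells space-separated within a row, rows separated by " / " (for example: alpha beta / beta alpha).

eta alpha epsilon delta beta gamma zeta / alpha epsilon gamma eta zeta delta beta / delta zeta eta epsilon gamma beta alpha / beta gamma alpha zeta eta epsilon delta / epsilon eta delta beta alpha zeta gamma / zeta delta beta gamma epsilon alpha eta / gamma beta zeta alpha delta eta epsilon

(r2,c4) = eta
(r2,c6) = delta
(r3,c3) = eta
(r3,c6) = beta
(r4,c1) = beta
(r4,c7) = delta
(r5,c7) = gamma
(r7,c1) = gamma
(r7,c4) = alpha
(r7,c5) = delta
(r2,c2) = epsilon
(r2,c3) = gamma
(r4,c3) = alpha
(r4,c4) = zeta
(r5,c1) = epsilon
(r5,c3) = delta
(r6,c2) = delta
(r6,c5) = epsilon
(r1,c2) = alpha
(r1,c3) = epsilon
(r5,c2) = eta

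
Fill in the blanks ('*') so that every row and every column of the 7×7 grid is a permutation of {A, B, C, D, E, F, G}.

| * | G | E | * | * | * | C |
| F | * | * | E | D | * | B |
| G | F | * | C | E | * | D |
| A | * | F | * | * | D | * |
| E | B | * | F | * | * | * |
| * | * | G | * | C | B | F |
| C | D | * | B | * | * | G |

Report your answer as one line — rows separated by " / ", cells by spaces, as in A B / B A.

B G E D A F C / F A C E D G B / G F B C E A D / A C F G B D E / E B D F G C A / D E G A C B F / C D A B F E G

(r3,c6) = A
(r4,c4) = G
(r4,c5) = B
(r4,c7) = E
(r5,c7) = A
(r6,c1) = D
(r6,c4) = A
(r7,c3) = A
(r7,c5) = F
(r7,c6) = E
(r1,c1) = B
(r1,c4) = D
(r1,c5) = A
(r1,c6) = F
(r2,c3) = C
(r2,c6) = G
(r3,c3) = B
(r4,c2) = C
(r5,c3) = D
(r5,c5) = G
(r5,c6) = C
(r6,c2) = E
(r2,c2) = A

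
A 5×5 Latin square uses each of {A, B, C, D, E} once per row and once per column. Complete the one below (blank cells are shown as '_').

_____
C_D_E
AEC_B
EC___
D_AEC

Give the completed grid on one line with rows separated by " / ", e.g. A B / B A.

B D E C A / C A D B E / A E C D B / E C B A D / D B A E C

At row 1, column 1: row 1 is empty so far; column 1 has {A,C,D,E}; that leaves B.
At row 1, column 3: row 1 has {B}; column 3 has {A,C,D}; that leaves E.
At row 3, column 4: row 3 has {A,B,C,E}; column 4 has {E}; that leaves D.
At row 4, column 3: row 4 has {C,E}; column 3 has {A,C,D,E}; that leaves B.
At row 4, column 4: row 4 has {B,C,E}; column 4 has {D,E}; that leaves A.
At row 4, column 5: row 4 has {A,B,C,E}; column 5 has {B,C,E}; that leaves D.
At row 5, column 2: row 5 has {A,C,D,E}; column 2 has {C,E}; that leaves B.
At row 1, column 4: row 1 has {B,E}; column 4 has {A,D,E}; that leaves C.
At row 1, column 5: row 1 has {B,C,E}; column 5 has {B,C,D,E}; that leaves A.
At row 2, column 2: row 2 has {C,D,E}; column 2 has {B,C,E}; that leaves A.
At row 2, column 4: row 2 has {A,C,D,E}; column 4 has {A,C,D,E}; that leaves B.
At row 1, column 2: row 1 has {A,B,C,E}; column 2 has {A,B,C,E}; that leaves D.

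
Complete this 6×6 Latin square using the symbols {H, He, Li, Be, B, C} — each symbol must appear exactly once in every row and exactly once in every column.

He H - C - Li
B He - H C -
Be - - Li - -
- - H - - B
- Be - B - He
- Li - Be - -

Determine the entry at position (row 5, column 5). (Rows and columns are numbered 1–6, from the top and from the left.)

Li

At row 2, column 6: row 2 has {H,He,B,C}; column 6 has {He,Li,B}; that leaves Be.
At row 4, column 2: row 4 has {H,B}; column 2 has {H,He,Li,Be}; that leaves C.
At row 4, column 4: row 4 has {H,B,C}; column 4 has {H,Li,Be,B,C}; that leaves He.
At row 2, column 3: row 2 has {H,He,Be,B,C}; column 3 has {H}; that leaves Li.
At row 3, column 2: row 3 has {Li,Be}; column 2 has {H,He,Li,Be,C}; that leaves B.
At row 4, column 1: row 4 has {H,He,B,C}; column 1 has {He,Be,B}; that leaves Li.
At row 4, column 5: row 4 has {H,He,Li,B,C}; column 5 has {C}; that leaves Be.
At row 5, column 3: row 5 has {He,Be,B}; column 3 has {H,Li}; that leaves C.
At row 1, column 5: row 1 has {H,He,Li,C}; column 5 has {Be,C}; that leaves B.
At row 3, column 3: row 3 has {Li,Be,B}; column 3 has {H,Li,C}; that leaves He.
At row 3, column 5: row 3 has {He,Li,Be,B}; column 5 has {Be,B,C}; that leaves H.
At row 3, column 6: row 3 has {H,He,Li,Be,B}; column 6 has {He,Li,Be,B}; that leaves C.
At row 5, column 1: row 5 has {He,Be,B,C}; column 1 has {He,Li,Be,B}; that leaves H.
At row 5, column 5: row 5 has {H,He,Be,B,C}; column 5 has {H,Be,B,C}; that leaves Li.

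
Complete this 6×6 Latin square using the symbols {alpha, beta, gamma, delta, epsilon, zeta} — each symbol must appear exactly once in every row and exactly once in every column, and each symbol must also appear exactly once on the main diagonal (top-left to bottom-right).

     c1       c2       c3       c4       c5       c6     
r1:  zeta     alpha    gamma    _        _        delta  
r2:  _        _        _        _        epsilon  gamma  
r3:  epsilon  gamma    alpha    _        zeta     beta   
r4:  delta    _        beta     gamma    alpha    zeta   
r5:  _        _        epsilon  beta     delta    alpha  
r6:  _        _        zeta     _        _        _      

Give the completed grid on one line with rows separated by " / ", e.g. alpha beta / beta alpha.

row 1 has {alpha,gamma,delta,zeta}; column 4 has {beta,gamma} — only epsilon is left for (r1,c4).
row 1 has {alpha,gamma,delta,epsilon,zeta}; column 5 has {alpha,delta,epsilon,zeta} — only beta is left for (r1,c5).
row 2 has {gamma,epsilon}; column 2 has {alpha,gamma}; the diagonal has {alpha,gamma,delta,zeta} — only beta is left for (r2,c2).
row 2 has {beta,gamma,epsilon}; column 3 has {alpha,beta,gamma,epsilon,zeta} — only delta is left for (r2,c3).
row 3 has {alpha,beta,gamma,epsilon,zeta}; column 4 has {beta,gamma,epsilon} — only delta is left for (r3,c4).
row 4 has {alpha,beta,gamma,delta,zeta}; column 2 has {alpha,beta,gamma} — only epsilon is left for (r4,c2).
row 5 has {alpha,beta,delta,epsilon}; column 1 has {delta,epsilon,zeta} — only gamma is left for (r5,c1).
row 5 has {alpha,beta,gamma,delta,epsilon}; column 2 has {alpha,beta,gamma,epsilon} — only zeta is left for (r5,c2).
row 6 has {zeta}; column 2 has {alpha,beta,gamma,epsilon,zeta} — only delta is left for (r6,c2).
row 6 has {delta,zeta}; column 4 has {beta,gamma,delta,epsilon} — only alpha is left for (r6,c4).
row 6 has {alpha,delta,zeta}; column 5 has {alpha,beta,delta,epsilon,zeta} — only gamma is left for (r6,c5).
row 6 has {alpha,gamma,delta,zeta}; column 6 has {alpha,beta,gamma,delta,zeta}; the diagonal has {alpha,beta,gamma,delta,zeta} — only epsilon is left for (r6,c6).
row 2 has {beta,gamma,delta,epsilon}; column 1 has {gamma,delta,epsilon,zeta} — only alpha is left for (r2,c1).
row 2 has {alpha,beta,gamma,delta,epsilon}; column 4 has {alpha,beta,gamma,delta,epsilon} — only zeta is left for (r2,c4).
row 6 has {alpha,gamma,delta,epsilon,zeta}; column 1 has {alpha,gamma,delta,epsilon,zeta} — only beta is left for (r6,c1).

zeta alpha gamma epsilon beta delta / alpha beta delta zeta epsilon gamma / epsilon gamma alpha delta zeta beta / delta epsilon beta gamma alpha zeta / gamma zeta epsilon beta delta alpha / beta delta zeta alpha gamma epsilon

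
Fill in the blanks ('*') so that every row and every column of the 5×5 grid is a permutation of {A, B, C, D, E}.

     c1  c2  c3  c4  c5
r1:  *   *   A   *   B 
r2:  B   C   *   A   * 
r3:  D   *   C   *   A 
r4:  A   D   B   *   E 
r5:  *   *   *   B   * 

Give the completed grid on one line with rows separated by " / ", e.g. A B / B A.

C E A D B / B C E A D / D B C E A / A D B C E / E A D B C

(r1,c2) = E
(r2,c5) = D
(r3,c2) = B
(r3,c4) = E
(r4,c4) = C
(r5,c2) = A
(r5,c5) = C
(r1,c1) = C
(r1,c4) = D
(r2,c3) = E
(r5,c1) = E
(r5,c3) = D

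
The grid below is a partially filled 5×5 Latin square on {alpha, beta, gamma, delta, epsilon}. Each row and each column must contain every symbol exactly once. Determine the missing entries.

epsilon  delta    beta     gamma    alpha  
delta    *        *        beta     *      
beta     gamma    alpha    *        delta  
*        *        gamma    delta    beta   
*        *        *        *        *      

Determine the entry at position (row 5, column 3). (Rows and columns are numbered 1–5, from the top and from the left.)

delta

(r2,c3) = epsilon
(r2,c5) = gamma
(r3,c4) = epsilon
(r4,c1) = alpha
(r4,c2) = epsilon
(r5,c1) = gamma
(r5,c3) = delta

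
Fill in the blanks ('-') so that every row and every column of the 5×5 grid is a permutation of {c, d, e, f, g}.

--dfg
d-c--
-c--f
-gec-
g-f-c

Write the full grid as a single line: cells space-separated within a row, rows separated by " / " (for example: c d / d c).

c e d f g / d f c g e / e c g d f / f g e c d / g d f e c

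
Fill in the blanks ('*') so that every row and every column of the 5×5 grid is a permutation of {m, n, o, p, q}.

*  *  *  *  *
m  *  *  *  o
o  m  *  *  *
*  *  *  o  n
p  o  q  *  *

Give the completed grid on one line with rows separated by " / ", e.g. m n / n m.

n q o m p / m n p q o / o m n p q / q p m o n / p o q n m

(r4,c1): row 4 has {n,o}; column 1 has {m,o,p}, so it must be q.
(r4,c2): row 4 has {n,o,q}; column 2 has {m,o}, so it must be p.
(r4,c3): row 4 has {n,o,p,q}; column 3 has {q}, so it must be m.
(r5,c5): row 5 has {o,p,q}; column 5 has {n,o}, so it must be m.
(r1,c1): row 1 is empty so far; column 1 has {m,o,p,q}, so it must be n.
(r1,c2): row 1 has {n}; column 2 has {m,o,p}, so it must be q.
(r1,c5): row 1 has {n,q}; column 5 has {m,n,o}, so it must be p.
(r2,c2): row 2 has {m,o}; column 2 has {m,o,p,q}, so it must be n.
(r2,c3): row 2 has {m,n,o}; column 3 has {m,q}, so it must be p.
(r2,c4): row 2 has {m,n,o,p}; column 4 has {o}, so it must be q.
(r3,c3): row 3 has {m,o}; column 3 has {m,p,q}, so it must be n.
(r3,c4): row 3 has {m,n,o}; column 4 has {o,q}, so it must be p.
(r3,c5): row 3 has {m,n,o,p}; column 5 has {m,n,o,p}, so it must be q.
(r5,c4): row 5 has {m,o,p,q}; column 4 has {o,p,q}, so it must be n.
(r1,c3): row 1 has {n,p,q}; column 3 has {m,n,p,q}, so it must be o.
(r1,c4): row 1 has {n,o,p,q}; column 4 has {n,o,p,q}, so it must be m.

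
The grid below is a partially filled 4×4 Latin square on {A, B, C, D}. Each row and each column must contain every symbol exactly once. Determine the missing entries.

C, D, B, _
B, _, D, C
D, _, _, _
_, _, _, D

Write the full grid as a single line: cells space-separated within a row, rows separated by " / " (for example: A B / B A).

(r1,c4) = A
(r2,c2) = A
(r3,c4) = B
(r4,c1) = A
(r4,c3) = C
(r3,c2) = C
(r3,c3) = A
(r4,c2) = B

C D B A / B A D C / D C A B / A B C D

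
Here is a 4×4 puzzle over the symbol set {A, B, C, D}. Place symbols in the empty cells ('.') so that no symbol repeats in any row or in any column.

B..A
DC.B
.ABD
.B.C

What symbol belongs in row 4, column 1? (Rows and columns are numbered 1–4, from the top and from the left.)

A

Cell (r1,c2): row 1 has {A,B}; column 2 has {A,B,C} → D.
Cell (r1,c3): row 1 has {A,B,D}; column 3 has {B} → C.
Cell (r2,c3): row 2 has {B,C,D}; column 3 has {B,C} → A.
Cell (r3,c1): row 3 has {A,B,D}; column 1 has {B,D} → C.
Cell (r4,c1): row 4 has {B,C}; column 1 has {B,C,D} → A.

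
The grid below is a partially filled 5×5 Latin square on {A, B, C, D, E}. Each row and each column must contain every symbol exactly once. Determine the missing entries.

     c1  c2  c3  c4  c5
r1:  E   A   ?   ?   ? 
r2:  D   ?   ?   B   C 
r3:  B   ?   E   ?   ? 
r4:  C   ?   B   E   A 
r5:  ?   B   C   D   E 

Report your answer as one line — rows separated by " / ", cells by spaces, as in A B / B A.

(r1,c3): row 1 has {A,E}; column 3 has {B,C,E}, so it must be D.
(r1,c4): row 1 has {A,D,E}; column 4 has {B,D,E}, so it must be C.
(r1,c5): row 1 has {A,C,D,E}; column 5 has {A,C,E}, so it must be B.
(r2,c2): row 2 has {B,C,D}; column 2 has {A,B}, so it must be E.
(r2,c3): row 2 has {B,C,D,E}; column 3 has {B,C,D,E}, so it must be A.
(r3,c4): row 3 has {B,E}; column 4 has {B,C,D,E}, so it must be A.
(r3,c5): row 3 has {A,B,E}; column 5 has {A,B,C,E}, so it must be D.
(r4,c2): row 4 has {A,B,C,E}; column 2 has {A,B,E}, so it must be D.
(r5,c1): row 5 has {B,C,D,E}; column 1 has {B,C,D,E}, so it must be A.
(r3,c2): row 3 has {A,B,D,E}; column 2 has {A,B,D,E}, so it must be C.

E A D C B / D E A B C / B C E A D / C D B E A / A B C D E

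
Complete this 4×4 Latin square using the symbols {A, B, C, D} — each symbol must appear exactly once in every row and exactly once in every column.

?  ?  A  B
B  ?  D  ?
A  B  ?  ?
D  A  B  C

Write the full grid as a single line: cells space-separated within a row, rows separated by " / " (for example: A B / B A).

C D A B / B C D A / A B C D / D A B C

(r1,c1) = C
(r1,c2) = D
(r2,c2) = C
(r2,c4) = A
(r3,c3) = C
(r3,c4) = D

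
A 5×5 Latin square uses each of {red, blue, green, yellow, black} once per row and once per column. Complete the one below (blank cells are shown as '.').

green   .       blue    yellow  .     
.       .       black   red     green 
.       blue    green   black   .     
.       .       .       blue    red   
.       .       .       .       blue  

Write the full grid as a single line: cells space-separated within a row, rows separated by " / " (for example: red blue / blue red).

green red blue yellow black / blue yellow black red green / red blue green black yellow / black green yellow blue red / yellow black red green blue

(r1,c5) = black
(r2,c2) = yellow
(r3,c5) = yellow
(r4,c3) = yellow
(r5,c3) = red
(r5,c4) = green
(r1,c2) = red
(r2,c1) = blue
(r3,c1) = red
(r4,c1) = black
(r4,c2) = green
(r5,c1) = yellow
(r5,c2) = black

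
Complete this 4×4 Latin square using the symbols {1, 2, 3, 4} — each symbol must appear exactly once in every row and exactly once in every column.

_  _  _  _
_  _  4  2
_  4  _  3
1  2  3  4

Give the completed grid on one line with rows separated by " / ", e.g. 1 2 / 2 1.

4 3 2 1 / 3 1 4 2 / 2 4 1 3 / 1 2 3 4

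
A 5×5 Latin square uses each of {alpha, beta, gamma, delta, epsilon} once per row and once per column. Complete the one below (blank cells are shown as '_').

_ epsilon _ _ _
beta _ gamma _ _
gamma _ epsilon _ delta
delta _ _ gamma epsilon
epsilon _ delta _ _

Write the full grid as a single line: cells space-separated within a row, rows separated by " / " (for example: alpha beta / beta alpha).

Cell (r1,c1): row 1 has {epsilon}; column 1 has {beta,gamma,delta,epsilon} → alpha.
Cell (r1,c3): row 1 has {alpha,epsilon}; column 3 has {gamma,delta,epsilon} → beta.
Cell (r1,c4): row 1 has {alpha,beta,epsilon}; column 4 has {gamma} → delta.
Cell (r1,c5): row 1 has {alpha,beta,delta,epsilon}; column 5 has {delta,epsilon} → gamma.
Cell (r2,c5): row 2 has {beta,gamma}; column 5 has {gamma,delta,epsilon} → alpha.
Cell (r4,c3): row 4 has {gamma,delta,epsilon}; column 3 has {beta,gamma,delta,epsilon} → alpha.
Cell (r5,c5): row 5 has {delta,epsilon}; column 5 has {alpha,gamma,delta,epsilon} → beta.
Cell (r2,c2): row 2 has {alpha,beta,gamma}; column 2 has {epsilon} → delta.
Cell (r2,c4): row 2 has {alpha,beta,gamma,delta}; column 4 has {gamma,delta} → epsilon.
Cell (r4,c2): row 4 has {alpha,gamma,delta,epsilon}; column 2 has {delta,epsilon} → beta.
Cell (r5,c4): row 5 has {beta,delta,epsilon}; column 4 has {gamma,delta,epsilon} → alpha.
Cell (r3,c2): row 3 has {gamma,delta,epsilon}; column 2 has {beta,delta,epsilon} → alpha.
Cell (r3,c4): row 3 has {alpha,gamma,delta,epsilon}; column 4 has {alpha,gamma,delta,epsilon} → beta.
Cell (r5,c2): row 5 has {alpha,beta,delta,epsilon}; column 2 has {alpha,beta,delta,epsilon} → gamma.

alpha epsilon beta delta gamma / beta delta gamma epsilon alpha / gamma alpha epsilon beta delta / delta beta alpha gamma epsilon / epsilon gamma delta alpha beta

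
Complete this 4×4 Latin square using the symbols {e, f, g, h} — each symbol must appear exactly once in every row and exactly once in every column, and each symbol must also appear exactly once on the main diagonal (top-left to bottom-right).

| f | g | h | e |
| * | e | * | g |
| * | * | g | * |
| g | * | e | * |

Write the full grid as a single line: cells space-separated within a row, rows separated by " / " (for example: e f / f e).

Cell (r2,c1): row 2 has {e,g}; column 1 has {f,g} → h.
Cell (r2,c3): row 2 has {e,g,h}; column 3 has {e,g,h} → f.
Cell (r3,c1): row 3 has {g}; column 1 has {f,g,h} → e.
Cell (r4,c4): row 4 has {e,g}; column 4 has {e,g}; the diagonal has {e,f,g} → h.
Cell (r3,c4): row 3 has {e,g}; column 4 has {e,g,h} → f.
Cell (r4,c2): row 4 has {e,g,h}; column 2 has {e,g} → f.
Cell (r3,c2): row 3 has {e,f,g}; column 2 has {e,f,g} → h.

f g h e / h e f g / e h g f / g f e h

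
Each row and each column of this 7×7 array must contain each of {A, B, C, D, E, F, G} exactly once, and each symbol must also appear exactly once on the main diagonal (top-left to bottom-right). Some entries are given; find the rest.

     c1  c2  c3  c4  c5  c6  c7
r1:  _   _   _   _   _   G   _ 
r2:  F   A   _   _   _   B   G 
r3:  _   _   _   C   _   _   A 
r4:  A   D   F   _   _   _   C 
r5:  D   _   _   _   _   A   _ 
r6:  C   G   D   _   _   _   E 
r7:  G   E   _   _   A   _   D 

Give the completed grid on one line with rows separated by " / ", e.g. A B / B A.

E C A D F G B / F A C E D B G / B F G C E D A / A D F B G E C / D B E G C A F / C G D A B F E / G E B F A C D

(r4,c6) = E
(r6,c6) = F
(r7,c6) = C
(r3,c6) = D
(r6,c5) = B
(r7,c3) = B
(r7,c4) = F
(r4,c5) = G
(r6,c4) = A
(r4,c4) = B
(r1,c1) = E
(r1,c4) = D
(r2,c4) = E
(r3,c1) = B
(r3,c2) = F
(r3,c3) = G
(r3,c5) = E
(r5,c4) = G
(r5,c5) = C
(r1,c5) = F
(r1,c7) = B
(r2,c3) = C
(r2,c5) = D
(r5,c2) = B
(r5,c3) = E
(r5,c7) = F
(r1,c2) = C
(r1,c3) = A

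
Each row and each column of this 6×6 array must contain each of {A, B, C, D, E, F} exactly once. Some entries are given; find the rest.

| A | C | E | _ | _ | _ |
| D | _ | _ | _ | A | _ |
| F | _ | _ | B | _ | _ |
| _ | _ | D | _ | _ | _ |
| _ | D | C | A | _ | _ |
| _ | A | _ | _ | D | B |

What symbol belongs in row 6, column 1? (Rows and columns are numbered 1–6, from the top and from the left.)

(r3,c2) = E
(r3,c3) = A
(r3,c5) = C
(r3,c6) = D
(r6,c3) = F
(r1,c6) = F
(r2,c3) = B
(r5,c6) = E
(r1,c4) = D
(r1,c5) = B
(r2,c2) = F
(r2,c6) = C
(r4,c2) = B
(r4,c6) = A
(r5,c1) = B
(r5,c5) = F
(r2,c4) = E
(r4,c5) = E
(r6,c4) = C
(r4,c1) = C
(r4,c4) = F
(r6,c1) = E

E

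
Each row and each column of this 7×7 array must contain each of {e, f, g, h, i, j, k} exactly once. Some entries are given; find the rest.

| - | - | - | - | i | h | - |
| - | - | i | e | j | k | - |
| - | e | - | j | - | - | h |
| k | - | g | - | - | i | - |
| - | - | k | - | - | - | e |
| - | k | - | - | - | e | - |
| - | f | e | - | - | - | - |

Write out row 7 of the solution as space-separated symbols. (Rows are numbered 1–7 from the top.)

h f e k g j i

(r3,c3) = f
(r3,c6) = g
(r7,c6) = j
(r1,c3) = j
(r3,c1) = i
(r3,c5) = k
(r5,c6) = f
(r6,c3) = h
(r1,c2) = g
(r2,c2) = h
(r4,c2) = j
(r4,c7) = f
(r5,c2) = i
(r1,c7) = k
(r2,c7) = g
(r4,c4) = h
(r4,c5) = e
(r5,c4) = g
(r5,c5) = h
(r7,c5) = g
(r7,c7) = i
(r1,c4) = f
(r2,c1) = f
(r5,c1) = j
(r6,c1) = g
(r6,c4) = i
(r6,c5) = f
(r6,c7) = j
(r7,c1) = h
(r7,c4) = k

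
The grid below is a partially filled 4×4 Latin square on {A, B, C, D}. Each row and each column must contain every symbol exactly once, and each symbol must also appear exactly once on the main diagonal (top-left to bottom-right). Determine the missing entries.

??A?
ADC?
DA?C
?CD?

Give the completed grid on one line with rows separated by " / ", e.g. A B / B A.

row 1 has {A}; column 2 has {A,C,D} — only B is left for (r1,c2).
row 1 has {A,B}; column 4 has {C} — only D is left for (r1,c4).
row 2 has {A,C,D}; column 4 has {C,D} — only B is left for (r2,c4).
row 3 has {A,C,D}; column 3 has {A,C,D}; the diagonal has {D} — only B is left for (r3,c3).
row 4 has {C,D}; column 1 has {A,D} — only B is left for (r4,c1).
row 4 has {B,C,D}; column 4 has {B,C,D}; the diagonal has {B,D} — only A is left for (r4,c4).
row 1 has {A,B,D}; column 1 has {A,B,D}; the diagonal has {A,B,D} — only C is left for (r1,c1).

C B A D / A D C B / D A B C / B C D A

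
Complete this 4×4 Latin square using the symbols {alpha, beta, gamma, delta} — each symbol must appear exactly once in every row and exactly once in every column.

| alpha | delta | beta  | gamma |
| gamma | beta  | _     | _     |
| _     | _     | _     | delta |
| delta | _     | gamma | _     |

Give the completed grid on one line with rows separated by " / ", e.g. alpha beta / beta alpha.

At row 2, column 4: row 2 has {beta,gamma}; column 4 has {gamma,delta}; that leaves alpha.
At row 3, column 1: row 3 has {delta}; column 1 has {alpha,gamma,delta}; that leaves beta.
At row 3, column 3: row 3 has {beta,delta}; column 3 has {beta,gamma}; that leaves alpha.
At row 4, column 2: row 4 has {gamma,delta}; column 2 has {beta,delta}; that leaves alpha.
At row 4, column 4: row 4 has {alpha,gamma,delta}; column 4 has {alpha,gamma,delta}; that leaves beta.
At row 2, column 3: row 2 has {alpha,beta,gamma}; column 3 has {alpha,beta,gamma}; that leaves delta.
At row 3, column 2: row 3 has {alpha,beta,delta}; column 2 has {alpha,beta,delta}; that leaves gamma.

alpha delta beta gamma / gamma beta delta alpha / beta gamma alpha delta / delta alpha gamma beta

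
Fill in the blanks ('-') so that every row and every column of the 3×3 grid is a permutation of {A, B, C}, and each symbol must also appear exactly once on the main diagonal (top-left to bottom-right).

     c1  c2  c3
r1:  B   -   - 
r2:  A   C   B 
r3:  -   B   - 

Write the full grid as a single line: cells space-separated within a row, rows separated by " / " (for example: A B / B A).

row 1 has {B}; column 2 has {B,C} — only A is left for (r1,c2).
row 1 has {A,B}; column 3 has {B} — only C is left for (r1,c3).
row 3 has {B}; column 1 has {A,B} — only C is left for (r3,c1).
row 3 has {B,C}; column 3 has {B,C}; the diagonal has {B,C} — only A is left for (r3,c3).

B A C / A C B / C B A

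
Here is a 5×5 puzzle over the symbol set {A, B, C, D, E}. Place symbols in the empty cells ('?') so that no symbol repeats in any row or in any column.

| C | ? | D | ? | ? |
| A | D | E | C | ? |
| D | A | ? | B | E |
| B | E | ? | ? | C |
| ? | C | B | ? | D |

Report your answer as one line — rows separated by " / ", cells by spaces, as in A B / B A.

(r1,c2) = B
(r1,c5) = A
(r2,c5) = B
(r3,c3) = C
(r4,c3) = A
(r4,c4) = D
(r5,c1) = E
(r5,c4) = A
(r1,c4) = E

C B D E A / A D E C B / D A C B E / B E A D C / E C B A D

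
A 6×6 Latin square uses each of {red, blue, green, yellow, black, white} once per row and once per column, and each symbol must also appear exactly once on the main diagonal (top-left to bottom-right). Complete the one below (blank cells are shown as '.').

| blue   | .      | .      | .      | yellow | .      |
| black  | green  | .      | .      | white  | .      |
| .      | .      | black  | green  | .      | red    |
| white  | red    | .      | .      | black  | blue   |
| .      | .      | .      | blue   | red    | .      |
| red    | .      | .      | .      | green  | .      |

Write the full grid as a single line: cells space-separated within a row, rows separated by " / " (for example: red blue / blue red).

Cell (r2,c6): row 2 has {green,black,white}; column 6 has {red,blue} → yellow.
Cell (r3,c1): row 3 has {red,green,black}; column 1 has {red,blue,black,white} → yellow.
Cell (r3,c5): row 3 has {red,green,yellow,black}; column 5 has {red,green,yellow,black,white} → blue.
Cell (r4,c4): row 4 has {red,blue,black,white}; column 4 has {blue,green}; the diagonal has {red,blue,green,black} → yellow.
Cell (r5,c1): row 5 has {red,blue}; column 1 has {red,blue,yellow,black,white} → green.
Cell (r6,c6): row 6 has {red,green}; column 6 has {red,blue,yellow}; the diagonal has {red,blue,green,yellow,black} → white.
Cell (r2,c4): row 2 has {green,yellow,black,white}; column 4 has {blue,green,yellow} → red.
Cell (r3,c2): row 3 has {red,blue,green,yellow,black}; column 2 has {red,green} → white.
Cell (r4,c3): row 4 has {red,blue,yellow,black,white}; column 3 has {black} → green.
Cell (r5,c6): row 5 has {red,blue,green}; column 6 has {red,blue,yellow,white} → black.
Cell (r6,c4): row 6 has {red,green,white}; column 4 has {red,blue,green,yellow} → black.
Cell (r1,c2): row 1 has {blue,yellow}; column 2 has {red,green,white} → black.
Cell (r1,c4): row 1 has {blue,yellow,black}; column 4 has {red,blue,green,yellow,black} → white.
Cell (r1,c6): row 1 has {blue,yellow,black,white}; column 6 has {red,blue,yellow,black,white} → green.
Cell (r2,c3): row 2 has {red,green,yellow,black,white}; column 3 has {green,black} → blue.
Cell (r5,c2): row 5 has {red,blue,green,black}; column 2 has {red,green,black,white} → yellow.
Cell (r5,c3): row 5 has {red,blue,green,yellow,black}; column 3 has {blue,green,black} → white.
Cell (r6,c2): row 6 has {red,green,black,white}; column 2 has {red,green,yellow,black,white} → blue.
Cell (r6,c3): row 6 has {red,blue,green,black,white}; column 3 has {blue,green,black,white} → yellow.
Cell (r1,c3): row 1 has {blue,green,yellow,black,white}; column 3 has {blue,green,yellow,black,white} → red.

blue black red white yellow green / black green blue red white yellow / yellow white black green blue red / white red green yellow black blue / green yellow white blue red black / red blue yellow black green white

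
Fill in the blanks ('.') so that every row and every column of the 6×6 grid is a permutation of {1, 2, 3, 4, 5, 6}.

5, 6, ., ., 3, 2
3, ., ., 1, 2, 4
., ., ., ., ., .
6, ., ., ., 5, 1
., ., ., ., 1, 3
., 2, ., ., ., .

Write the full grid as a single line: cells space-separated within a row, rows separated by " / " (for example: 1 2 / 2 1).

5 6 1 4 3 2 / 3 5 6 1 2 4 / 4 1 2 3 6 5 / 6 3 4 2 5 1 / 2 4 5 6 1 3 / 1 2 3 5 4 6

row 1 has {2,3,5,6}; column 4 has {1} — only 4 is left for (r1,c4).
row 2 has {1,2,3,4}; column 2 has {2,6} — only 5 is left for (r2,c2).
row 2 has {1,2,3,4,5}; column 3 is empty so far — only 6 is left for (r2,c3).
row 5 has {1,3}; column 2 has {2,5,6} — only 4 is left for (r5,c2).
row 1 has {2,3,4,5,6}; column 3 has {6} — only 1 is left for (r1,c3).
row 4 has {1,5,6}; column 2 has {2,4,5,6} — only 3 is left for (r4,c2).
row 4 has {1,3,5,6}; column 4 has {1,4} — only 2 is left for (r4,c4).
row 5 has {1,3,4}; column 1 has {3,5,6} — only 2 is left for (r5,c1).
row 5 has {1,2,3,4}; column 3 has {1,6} — only 5 is left for (r5,c3).
row 5 has {1,2,3,4,5}; column 4 has {1,2,4} — only 6 is left for (r5,c4).
row 3 is empty so far; column 2 has {2,3,4,5,6} — only 1 is left for (r3,c2).
row 4 has {1,2,3,5,6}; column 3 has {1,5,6} — only 4 is left for (r4,c3).
row 6 has {2}; column 3 has {1,4,5,6} — only 3 is left for (r6,c3).
row 6 has {2,3}; column 4 has {1,2,4,6} — only 5 is left for (r6,c4).
row 6 has {2,3,5}; column 6 has {1,2,3,4} — only 6 is left for (r6,c6).
row 3 has {1}; column 1 has {2,3,5,6} — only 4 is left for (r3,c1).
row 3 has {1,4}; column 3 has {1,3,4,5,6} — only 2 is left for (r3,c3).
row 3 has {1,2,4}; column 4 has {1,2,4,5,6} — only 3 is left for (r3,c4).
row 3 has {1,2,3,4}; column 5 has {1,2,3,5} — only 6 is left for (r3,c5).
row 3 has {1,2,3,4,6}; column 6 has {1,2,3,4,6} — only 5 is left for (r3,c6).
row 6 has {2,3,5,6}; column 1 has {2,3,4,5,6} — only 1 is left for (r6,c1).
row 6 has {1,2,3,5,6}; column 5 has {1,2,3,5,6} — only 4 is left for (r6,c5).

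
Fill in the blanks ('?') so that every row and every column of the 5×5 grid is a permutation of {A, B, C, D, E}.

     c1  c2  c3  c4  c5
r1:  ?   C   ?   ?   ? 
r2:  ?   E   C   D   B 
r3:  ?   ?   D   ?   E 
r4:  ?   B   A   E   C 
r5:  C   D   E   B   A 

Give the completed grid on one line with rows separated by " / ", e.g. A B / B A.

E C B A D / A E C D B / B A D C E / D B A E C / C D E B A

(r1,c3) = B
(r1,c4) = A
(r1,c5) = D
(r2,c1) = A
(r3,c1) = B
(r3,c2) = A
(r3,c4) = C
(r4,c1) = D
(r1,c1) = E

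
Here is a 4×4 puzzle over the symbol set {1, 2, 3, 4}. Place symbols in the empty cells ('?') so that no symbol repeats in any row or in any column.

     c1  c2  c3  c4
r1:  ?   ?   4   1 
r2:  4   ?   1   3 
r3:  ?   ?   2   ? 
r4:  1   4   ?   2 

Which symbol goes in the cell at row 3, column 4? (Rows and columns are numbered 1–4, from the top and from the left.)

4

(r2,c2): row 2 has {1,3,4}; column 2 has {4}, so it must be 2.
(r3,c1): row 3 has {2}; column 1 has {1,4}, so it must be 3.
(r3,c2): row 3 has {2,3}; column 2 has {2,4}, so it must be 1.
(r3,c4): row 3 has {1,2,3}; column 4 has {1,2,3}, so it must be 4.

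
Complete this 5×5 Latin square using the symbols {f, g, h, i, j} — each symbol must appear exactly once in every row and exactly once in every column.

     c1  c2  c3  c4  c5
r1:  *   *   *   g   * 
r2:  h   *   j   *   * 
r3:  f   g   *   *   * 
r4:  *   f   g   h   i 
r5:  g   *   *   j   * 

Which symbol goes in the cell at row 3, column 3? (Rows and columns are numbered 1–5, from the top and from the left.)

h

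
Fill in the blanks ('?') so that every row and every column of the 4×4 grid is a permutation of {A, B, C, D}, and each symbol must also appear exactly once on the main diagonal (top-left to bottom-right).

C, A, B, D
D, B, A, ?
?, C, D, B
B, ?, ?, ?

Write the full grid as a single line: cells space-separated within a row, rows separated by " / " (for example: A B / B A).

C A B D / D B A C / A C D B / B D C A

Cell (r2,c4): row 2 has {A,B,D}; column 4 has {B,D} → C.
Cell (r3,c1): row 3 has {B,C,D}; column 1 has {B,C,D} → A.
Cell (r4,c2): row 4 has {B}; column 2 has {A,B,C} → D.
Cell (r4,c3): row 4 has {B,D}; column 3 has {A,B,D} → C.
Cell (r4,c4): row 4 has {B,C,D}; column 4 has {B,C,D}; the diagonal has {B,C,D} → A.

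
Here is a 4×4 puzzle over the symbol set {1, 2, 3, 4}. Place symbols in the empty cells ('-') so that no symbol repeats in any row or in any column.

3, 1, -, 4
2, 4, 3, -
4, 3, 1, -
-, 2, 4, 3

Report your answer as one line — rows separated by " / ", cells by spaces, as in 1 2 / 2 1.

At row 1, column 3: row 1 has {1,3,4}; column 3 has {1,3,4}; that leaves 2.
At row 2, column 4: row 2 has {2,3,4}; column 4 has {3,4}; that leaves 1.
At row 3, column 4: row 3 has {1,3,4}; column 4 has {1,3,4}; that leaves 2.
At row 4, column 1: row 4 has {2,3,4}; column 1 has {2,3,4}; that leaves 1.

3 1 2 4 / 2 4 3 1 / 4 3 1 2 / 1 2 4 3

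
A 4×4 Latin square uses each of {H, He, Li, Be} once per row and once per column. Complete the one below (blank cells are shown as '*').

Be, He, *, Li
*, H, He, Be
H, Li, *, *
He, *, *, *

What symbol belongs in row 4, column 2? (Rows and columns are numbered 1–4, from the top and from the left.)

Be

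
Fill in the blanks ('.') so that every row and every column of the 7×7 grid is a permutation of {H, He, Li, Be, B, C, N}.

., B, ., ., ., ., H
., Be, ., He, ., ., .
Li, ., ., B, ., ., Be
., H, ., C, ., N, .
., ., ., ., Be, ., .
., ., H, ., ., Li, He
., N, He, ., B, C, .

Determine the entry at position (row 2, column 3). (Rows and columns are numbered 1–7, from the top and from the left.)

Li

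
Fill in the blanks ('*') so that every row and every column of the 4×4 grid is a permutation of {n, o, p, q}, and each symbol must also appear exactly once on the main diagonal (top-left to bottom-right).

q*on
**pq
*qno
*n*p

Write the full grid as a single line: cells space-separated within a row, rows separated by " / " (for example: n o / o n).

q p o n / n o p q / p q n o / o n q p

(r1,c2) = p
(r2,c2) = o
(r3,c1) = p
(r4,c1) = o
(r4,c3) = q
(r2,c1) = n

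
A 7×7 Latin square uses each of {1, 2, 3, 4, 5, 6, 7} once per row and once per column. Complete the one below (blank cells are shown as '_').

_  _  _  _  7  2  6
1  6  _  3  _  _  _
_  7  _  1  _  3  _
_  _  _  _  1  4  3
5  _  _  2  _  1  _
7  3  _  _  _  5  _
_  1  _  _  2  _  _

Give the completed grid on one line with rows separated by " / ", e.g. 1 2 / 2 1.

3 5 1 4 7 2 6 / 1 6 4 3 5 7 2 / 2 7 5 1 6 3 4 / 6 2 7 5 1 4 3 / 5 4 6 2 3 1 7 / 7 3 2 6 4 5 1 / 4 1 3 7 2 6 5

row 2 has {1,3,6}; column 6 has {1,2,3,4,5} — only 7 is left for (r2,c6).
row 5 has {1,2,5}; column 2 has {1,3,6,7} — only 4 is left for (r5,c2).
row 5 has {1,2,4,5}; column 7 has {3,6} — only 7 is left for (r5,c7).
row 7 has {1,2}; column 6 has {1,2,3,4,5,7} — only 6 is left for (r7,c6).
row 1 has {2,6,7}; column 2 has {1,3,4,6,7} — only 5 is left for (r1,c2).
row 1 has {2,5,6,7}; column 4 has {1,2,3} — only 4 is left for (r1,c4).
row 4 has {1,3,4}; column 2 has {1,3,4,5,6,7} — only 2 is left for (r4,c2).
row 6 has {3,5,7}; column 4 has {1,2,3,4} — only 6 is left for (r6,c4).
row 6 has {3,5,6,7}; column 5 has {1,2,7} — only 4 is left for (r6,c5).
row 1 has {2,4,5,6,7}; column 1 has {1,5,7} — only 3 is left for (r1,c1).
row 1 has {2,3,4,5,6,7}; column 3 is empty so far — only 1 is left for (r1,c3).
row 2 has {1,3,6,7}; column 5 has {1,2,4,7} — only 5 is left for (r2,c5).
row 3 has {1,3,7}; column 5 has {1,2,4,5,7} — only 6 is left for (r3,c5).
row 4 has {1,2,3,4}; column 1 has {1,3,5,7} — only 6 is left for (r4,c1).
row 5 has {1,2,4,5,7}; column 5 has {1,2,4,5,6,7} — only 3 is left for (r5,c5).
row 6 has {3,4,5,6,7}; column 3 has {1} — only 2 is left for (r6,c3).
row 6 has {2,3,4,5,6,7}; column 7 has {3,6,7} — only 1 is left for (r6,c7).
row 7 has {1,2,6}; column 1 has {1,3,5,6,7} — only 4 is left for (r7,c1).
row 7 has {1,2,4,6}; column 7 has {1,3,6,7} — only 5 is left for (r7,c7).
row 2 has {1,3,5,6,7}; column 3 has {1,2} — only 4 is left for (r2,c3).
row 2 has {1,3,4,5,6,7}; column 7 has {1,3,5,6,7} — only 2 is left for (r2,c7).
row 3 has {1,3,6,7}; column 1 has {1,3,4,5,6,7} — only 2 is left for (r3,c1).
row 3 has {1,2,3,6,7}; column 3 has {1,2,4} — only 5 is left for (r3,c3).
row 3 has {1,2,3,5,6,7}; column 7 has {1,2,3,5,6,7} — only 4 is left for (r3,c7).
row 4 has {1,2,3,4,6}; column 3 has {1,2,4,5} — only 7 is left for (r4,c3).
row 4 has {1,2,3,4,6,7}; column 4 has {1,2,3,4,6} — only 5 is left for (r4,c4).
row 5 has {1,2,3,4,5,7}; column 3 has {1,2,4,5,7} — only 6 is left for (r5,c3).
row 7 has {1,2,4,5,6}; column 3 has {1,2,4,5,6,7} — only 3 is left for (r7,c3).
row 7 has {1,2,3,4,5,6}; column 4 has {1,2,3,4,5,6} — only 7 is left for (r7,c4).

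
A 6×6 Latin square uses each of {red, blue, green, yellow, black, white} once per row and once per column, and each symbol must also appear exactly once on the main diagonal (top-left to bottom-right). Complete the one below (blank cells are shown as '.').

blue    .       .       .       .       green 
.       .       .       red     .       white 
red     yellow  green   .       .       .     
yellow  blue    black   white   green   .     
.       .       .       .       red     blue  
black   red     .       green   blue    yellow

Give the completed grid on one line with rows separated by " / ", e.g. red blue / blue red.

blue white red yellow black green / green black blue red yellow white / red yellow green blue white black / yellow blue black white green red / white green yellow black red blue / black red white green blue yellow

(r2,c1): row 2 has {red,white}; column 1 has {red,blue,yellow,black}, so it must be green.
(r2,c2): row 2 has {red,green,white}; column 2 has {red,blue,yellow}; the diagonal has {red,blue,green,yellow,white}, so it must be black.
(r2,c5): row 2 has {red,green,black,white}; column 5 has {red,blue,green}, so it must be yellow.
(r3,c6): row 3 has {red,green,yellow}; column 6 has {blue,green,yellow,white}, so it must be black.
(r4,c6): row 4 has {blue,green,yellow,black,white}; column 6 has {blue,green,yellow,black,white}, so it must be red.
(r5,c1): row 5 has {red,blue}; column 1 has {red,blue,green,yellow,black}, so it must be white.
(r5,c2): row 5 has {red,blue,white}; column 2 has {red,blue,yellow,black}, so it must be green.
(r5,c3): row 5 has {red,blue,green,white}; column 3 has {green,black}, so it must be yellow.
(r5,c4): row 5 has {red,blue,green,yellow,white}; column 4 has {red,green,white}, so it must be black.
(r6,c3): row 6 has {red,blue,green,yellow,black}; column 3 has {green,yellow,black}, so it must be white.
(r1,c2): row 1 has {blue,green}; column 2 has {red,blue,green,yellow,black}, so it must be white.
(r1,c3): row 1 has {blue,green,white}; column 3 has {green,yellow,black,white}, so it must be red.
(r1,c4): row 1 has {red,blue,green,white}; column 4 has {red,green,black,white}, so it must be yellow.
(r1,c5): row 1 has {red,blue,green,yellow,white}; column 5 has {red,blue,green,yellow}, so it must be black.
(r2,c3): row 2 has {red,green,yellow,black,white}; column 3 has {red,green,yellow,black,white}, so it must be blue.
(r3,c4): row 3 has {red,green,yellow,black}; column 4 has {red,green,yellow,black,white}, so it must be blue.
(r3,c5): row 3 has {red,blue,green,yellow,black}; column 5 has {red,blue,green,yellow,black}, so it must be white.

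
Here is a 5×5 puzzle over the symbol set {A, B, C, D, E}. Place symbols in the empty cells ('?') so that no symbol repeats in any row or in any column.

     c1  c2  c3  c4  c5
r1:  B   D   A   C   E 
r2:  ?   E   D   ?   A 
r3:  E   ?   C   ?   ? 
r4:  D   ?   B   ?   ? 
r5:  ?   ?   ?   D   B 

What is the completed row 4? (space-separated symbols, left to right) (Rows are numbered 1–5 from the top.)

(r2,c1) = C
(r2,c4) = B
(r3,c4) = A
(r3,c5) = D
(r4,c4) = E
(r4,c5) = C
(r5,c1) = A
(r5,c2) = C
(r5,c3) = E
(r3,c2) = B
(r4,c2) = A

D A B E C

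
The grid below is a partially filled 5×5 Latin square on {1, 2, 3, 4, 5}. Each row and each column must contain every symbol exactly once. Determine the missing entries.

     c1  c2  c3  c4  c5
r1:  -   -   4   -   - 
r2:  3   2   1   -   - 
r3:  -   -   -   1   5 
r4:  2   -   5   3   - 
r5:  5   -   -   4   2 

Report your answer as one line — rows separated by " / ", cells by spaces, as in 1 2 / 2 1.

1 5 4 2 3 / 3 2 1 5 4 / 4 3 2 1 5 / 2 4 5 3 1 / 5 1 3 4 2

(r1,c1) = 1
(r1,c5) = 3
(r2,c4) = 5
(r2,c5) = 4
(r3,c1) = 4
(r3,c2) = 3
(r3,c3) = 2
(r4,c5) = 1
(r5,c2) = 1
(r5,c3) = 3
(r1,c2) = 5
(r1,c4) = 2
(r4,c2) = 4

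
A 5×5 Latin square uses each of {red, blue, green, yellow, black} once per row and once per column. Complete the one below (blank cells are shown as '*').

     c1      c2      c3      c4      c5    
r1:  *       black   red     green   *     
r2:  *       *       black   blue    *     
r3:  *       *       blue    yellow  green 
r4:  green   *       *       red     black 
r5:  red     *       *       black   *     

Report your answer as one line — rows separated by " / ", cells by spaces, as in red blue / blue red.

blue black red green yellow / yellow green black blue red / black red blue yellow green / green blue yellow red black / red yellow green black blue

At row 2, column 1: row 2 has {blue,black}; column 1 has {red,green}; that leaves yellow.
At row 2, column 5: row 2 has {blue,yellow,black}; column 5 has {green,black}; that leaves red.
At row 3, column 1: row 3 has {blue,green,yellow}; column 1 has {red,green,yellow}; that leaves black.
At row 3, column 2: row 3 has {blue,green,yellow,black}; column 2 has {black}; that leaves red.
At row 4, column 3: row 4 has {red,green,black}; column 3 has {red,blue,black}; that leaves yellow.
At row 5, column 3: row 5 has {red,black}; column 3 has {red,blue,yellow,black}; that leaves green.
At row 1, column 1: row 1 has {red,green,black}; column 1 has {red,green,yellow,black}; that leaves blue.
At row 1, column 5: row 1 has {red,blue,green,black}; column 5 has {red,green,black}; that leaves yellow.
At row 2, column 2: row 2 has {red,blue,yellow,black}; column 2 has {red,black}; that leaves green.
At row 4, column 2: row 4 has {red,green,yellow,black}; column 2 has {red,green,black}; that leaves blue.
At row 5, column 2: row 5 has {red,green,black}; column 2 has {red,blue,green,black}; that leaves yellow.
At row 5, column 5: row 5 has {red,green,yellow,black}; column 5 has {red,green,yellow,black}; that leaves blue.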